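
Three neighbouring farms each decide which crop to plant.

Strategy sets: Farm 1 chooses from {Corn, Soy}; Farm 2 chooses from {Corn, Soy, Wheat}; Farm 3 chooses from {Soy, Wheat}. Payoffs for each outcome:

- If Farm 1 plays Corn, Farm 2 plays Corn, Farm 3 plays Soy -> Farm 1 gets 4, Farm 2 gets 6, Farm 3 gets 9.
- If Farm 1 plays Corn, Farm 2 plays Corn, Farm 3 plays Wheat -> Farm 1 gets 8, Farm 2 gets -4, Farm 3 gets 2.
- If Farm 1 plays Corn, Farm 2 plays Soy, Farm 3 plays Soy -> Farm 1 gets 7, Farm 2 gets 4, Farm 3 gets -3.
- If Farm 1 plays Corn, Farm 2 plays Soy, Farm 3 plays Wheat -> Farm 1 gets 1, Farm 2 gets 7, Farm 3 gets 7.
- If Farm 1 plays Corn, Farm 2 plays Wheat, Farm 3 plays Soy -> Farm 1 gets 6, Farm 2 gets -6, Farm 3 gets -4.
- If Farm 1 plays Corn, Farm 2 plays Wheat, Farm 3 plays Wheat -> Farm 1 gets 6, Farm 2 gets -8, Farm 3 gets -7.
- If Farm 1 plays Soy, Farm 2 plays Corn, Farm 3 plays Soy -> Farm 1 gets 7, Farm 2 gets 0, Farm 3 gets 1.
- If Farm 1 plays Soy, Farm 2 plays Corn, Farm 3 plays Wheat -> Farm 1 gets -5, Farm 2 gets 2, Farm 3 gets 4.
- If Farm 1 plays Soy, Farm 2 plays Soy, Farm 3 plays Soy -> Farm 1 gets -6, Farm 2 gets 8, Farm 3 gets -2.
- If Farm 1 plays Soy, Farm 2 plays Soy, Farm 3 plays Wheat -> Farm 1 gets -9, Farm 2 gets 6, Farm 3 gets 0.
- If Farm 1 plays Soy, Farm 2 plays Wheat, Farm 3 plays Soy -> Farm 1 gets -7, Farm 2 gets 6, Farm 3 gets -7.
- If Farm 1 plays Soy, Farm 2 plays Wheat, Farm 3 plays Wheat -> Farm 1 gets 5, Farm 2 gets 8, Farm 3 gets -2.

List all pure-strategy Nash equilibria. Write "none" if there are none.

(Corn, Corn, Soy): Farm 1 can switch to Soy (4 → 7). Not NE.
(Corn, Corn, Wheat): Farm 2 can switch to Soy (-4 → 7). Not NE.
(Corn, Soy, Soy): Farm 2 can switch to Corn (4 → 6). Not NE.
(Corn, Soy, Wheat): Farm 1 gets 1, best alternative -9; Farm 2 gets 7, best alternative -4; Farm 3 gets 7, best alternative -3. No profitable deviation — NE.
(Corn, Wheat, Soy): Farm 2 can switch to Corn (-6 → 6). Not NE.
(Corn, Wheat, Wheat): Farm 2 can switch to Corn (-8 → -4). Not NE.
(Soy, Corn, Soy): Farm 2 can switch to Soy (0 → 8). Not NE.
(Soy, Corn, Wheat): Farm 1 can switch to Corn (-5 → 8). Not NE.
(Soy, Soy, Soy): Farm 1 can switch to Corn (-6 → 7). Not NE.
(Soy, Soy, Wheat): Farm 1 can switch to Corn (-9 → 1). Not NE.
(Soy, Wheat, Soy): Farm 1 can switch to Corn (-7 → 6). Not NE.
(Soy, Wheat, Wheat): Farm 1 can switch to Corn (5 → 6). Not NE.

Pure NE: (Corn, Soy, Wheat)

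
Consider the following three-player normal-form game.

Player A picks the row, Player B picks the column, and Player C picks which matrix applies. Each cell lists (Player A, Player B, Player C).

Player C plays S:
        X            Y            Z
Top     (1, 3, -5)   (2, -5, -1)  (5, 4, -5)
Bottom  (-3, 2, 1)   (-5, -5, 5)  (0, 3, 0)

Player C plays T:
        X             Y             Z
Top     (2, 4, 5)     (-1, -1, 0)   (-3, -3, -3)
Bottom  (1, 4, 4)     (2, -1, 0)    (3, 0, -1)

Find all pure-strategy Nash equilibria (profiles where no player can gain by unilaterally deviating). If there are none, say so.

(Top, X, S): Player B can switch to Z (3 → 4). Not NE.
(Top, X, T): Player A gets 2, best alternative 1; Player B gets 4, best alternative -1; Player C gets 5, best alternative -5. No profitable deviation — NE.
(Top, Y, S): Player B can switch to X (-5 → 3). Not NE.
(Top, Y, T): Player A can switch to Bottom (-1 → 2). Not NE.
(Top, Z, S): Player C can switch to T (-5 → -3). Not NE.
(Top, Z, T): Player A can switch to Bottom (-3 → 3). Not NE.
(Bottom, X, S): Player A can switch to Top (-3 → 1). Not NE.
(The remaining 5 profiles each have a profitable deviation by the same check.)

Pure NE: (Top, X, T)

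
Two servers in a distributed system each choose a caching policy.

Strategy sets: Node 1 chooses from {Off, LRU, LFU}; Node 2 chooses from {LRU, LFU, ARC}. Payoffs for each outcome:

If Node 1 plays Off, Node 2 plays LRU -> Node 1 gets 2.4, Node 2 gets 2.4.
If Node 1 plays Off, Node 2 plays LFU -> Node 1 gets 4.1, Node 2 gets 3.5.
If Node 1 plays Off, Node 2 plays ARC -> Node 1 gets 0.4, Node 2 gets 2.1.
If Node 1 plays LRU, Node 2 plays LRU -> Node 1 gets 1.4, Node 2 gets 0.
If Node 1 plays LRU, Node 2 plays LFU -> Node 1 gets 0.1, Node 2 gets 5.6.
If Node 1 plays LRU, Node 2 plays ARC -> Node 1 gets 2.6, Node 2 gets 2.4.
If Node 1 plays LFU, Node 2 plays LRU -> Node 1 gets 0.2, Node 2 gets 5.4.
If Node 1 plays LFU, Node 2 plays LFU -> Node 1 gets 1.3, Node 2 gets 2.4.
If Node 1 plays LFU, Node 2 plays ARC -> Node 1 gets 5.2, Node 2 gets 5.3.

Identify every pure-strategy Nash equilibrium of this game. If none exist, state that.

Node 1 against LRU: payoffs 2.4, 1.4, 0.2 → best response Off.
Node 1 against LFU: payoffs 4.1, 0.1, 1.3 → best response Off.
Node 1 against ARC: payoffs 0.4, 2.6, 5.2 → best response LFU.
Node 2 against Off: payoffs 2.4, 3.5, 2.1 → best response LFU.
Node 2 against LRU: payoffs 0, 5.6, 2.4 → best response LFU.
Node 2 against LFU: payoffs 5.4, 2.4, 5.3 → best response LRU.
Mutual best responses: (Off, LFU).

(Off, LFU)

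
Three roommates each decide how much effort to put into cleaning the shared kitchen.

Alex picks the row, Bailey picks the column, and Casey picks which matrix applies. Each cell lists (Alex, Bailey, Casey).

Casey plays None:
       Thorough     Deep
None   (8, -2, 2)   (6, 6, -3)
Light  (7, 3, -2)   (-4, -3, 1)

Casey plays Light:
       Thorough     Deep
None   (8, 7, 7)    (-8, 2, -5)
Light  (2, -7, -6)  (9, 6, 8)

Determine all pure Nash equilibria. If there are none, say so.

Mark each player's best response to every combination of opponents' strategies; a profile where every player is best-responding is a pure Nash equilibrium.
Alex against (Thorough, None): payoffs 8, 7 → best response None.
Alex against (Thorough, Light): payoffs 8, 2 → best response None.
Alex against (Deep, None): payoffs 6, -4 → best response None.
Alex against (Deep, Light): payoffs -8, 9 → best response Light.
Bailey against (None, None): payoffs -2, 6 → best response Deep.
Bailey against (None, Light): payoffs 7, 2 → best response Thorough.
Bailey against (Light, None): payoffs 3, -3 → best response Thorough.
Bailey against (Light, Light): payoffs -7, 6 → best response Deep.
Casey against (None, Thorough): payoffs 2, 7 → best response Light.
Casey against (None, Deep): payoffs -3, -5 → best response None.
Casey against (Light, Thorough): payoffs -2, -6 → best response None.
Casey against (Light, Deep): payoffs 1, 8 → best response Light.
Mutual best responses: (None, Thorough, Light); (None, Deep, None); (Light, Deep, Light).

Pure-strategy Nash equilibria: (None, Thorough, Light), (None, Deep, None), (Light, Deep, Light)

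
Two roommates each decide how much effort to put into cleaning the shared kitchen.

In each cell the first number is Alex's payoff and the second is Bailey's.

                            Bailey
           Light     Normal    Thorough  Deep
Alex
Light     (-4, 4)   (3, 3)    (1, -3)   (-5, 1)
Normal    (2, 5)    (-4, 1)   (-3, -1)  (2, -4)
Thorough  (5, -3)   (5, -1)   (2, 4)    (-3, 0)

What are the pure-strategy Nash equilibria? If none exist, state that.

(Thorough, Thorough)

For each strategy profile, look for a profitable unilateral deviation.
(Light, Light): Alex can switch to Normal (-4 → 2). Not NE.
(Light, Normal): Alex can switch to Thorough (3 → 5). Not NE.
(Light, Thorough): Alex can switch to Thorough (1 → 2). Not NE.
(Light, Deep): Alex can switch to Normal (-5 → 2). Not NE.
(Normal, Light): Alex can switch to Thorough (2 → 5). Not NE.
(Normal, Normal): Alex can switch to Light (-4 → 3). Not NE.
(Normal, Thorough): Alex can switch to Light (-3 → 1). Not NE.
(Normal, Deep): Bailey can switch to Light (-4 → 5). Not NE.
(Thorough, Light): Bailey can switch to Normal (-3 → -1). Not NE.
(Thorough, Normal): Bailey can switch to Thorough (-1 → 4). Not NE.
(Thorough, Thorough): Alex gets 2, best alternative 1; Bailey gets 4, best alternative 0. No profitable deviation — NE.
(The remaining 1 profile has a profitable deviation by the same check.)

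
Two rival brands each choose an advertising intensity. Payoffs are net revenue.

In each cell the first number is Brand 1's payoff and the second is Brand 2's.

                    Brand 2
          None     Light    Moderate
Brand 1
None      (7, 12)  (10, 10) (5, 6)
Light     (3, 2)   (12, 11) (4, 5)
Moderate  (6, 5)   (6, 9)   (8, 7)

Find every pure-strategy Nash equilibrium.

(None, None): Brand 1 gets 7, best alternative 6; Brand 2 gets 12, best alternative 10. No profitable deviation — NE.
(None, Light): Brand 1 can switch to Light (10 → 12). Not NE.
(None, Moderate): Brand 1 can switch to Moderate (5 → 8). Not NE.
(Light, None): Brand 1 can switch to None (3 → 7). Not NE.
(Light, Light): Brand 1 gets 12, best alternative 10; Brand 2 gets 11, best alternative 5. No profitable deviation — NE.
(Light, Moderate): Brand 1 can switch to None (4 → 5). Not NE.
(Moderate, None): Brand 1 can switch to None (6 → 7). Not NE.
(Moderate, Light): Brand 1 can switch to None (6 → 10). Not NE.
(Moderate, Moderate): Brand 2 can switch to Light (7 → 9). Not NE.

The pure Nash equilibria are (None, None), (Light, Light).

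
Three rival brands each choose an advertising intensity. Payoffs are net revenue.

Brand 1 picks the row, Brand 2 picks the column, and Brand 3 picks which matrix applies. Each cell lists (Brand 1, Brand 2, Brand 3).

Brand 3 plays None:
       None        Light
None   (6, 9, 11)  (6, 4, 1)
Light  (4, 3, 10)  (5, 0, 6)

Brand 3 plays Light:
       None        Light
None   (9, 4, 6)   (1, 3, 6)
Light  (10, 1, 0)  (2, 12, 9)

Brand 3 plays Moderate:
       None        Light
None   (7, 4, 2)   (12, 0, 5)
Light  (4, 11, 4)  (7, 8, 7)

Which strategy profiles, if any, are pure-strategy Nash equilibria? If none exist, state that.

Mark each player's best response to every combination of opponents' strategies; a profile where every player is best-responding is a pure Nash equilibrium.
Brand 1 against (None, None): payoffs 6, 4 → best response None.
Brand 1 against (None, Light): payoffs 9, 10 → best response Light.
Brand 1 against (None, Moderate): payoffs 7, 4 → best response None.
Brand 1 against (Light, None): payoffs 6, 5 → best response None.
Brand 1 against (Light, Light): payoffs 1, 2 → best response Light.
Brand 1 against (Light, Moderate): payoffs 12, 7 → best response None.
Brand 2 against (None, None): payoffs 9, 4 → best response None.
Brand 2 against (None, Light): payoffs 4, 3 → best response None.
Brand 2 against (None, Moderate): payoffs 4, 0 → best response None.
Brand 2 against (Light, None): payoffs 3, 0 → best response None.
Brand 2 against (Light, Light): payoffs 1, 12 → best response Light.
Brand 2 against (Light, Moderate): payoffs 11, 8 → best response None.
Brand 3 against (None, None): payoffs 11, 6, 2 → best response None.
Brand 3 against (None, Light): payoffs 1, 6, 5 → best response Light.
Brand 3 against (Light, None): payoffs 10, 0, 4 → best response None.
Brand 3 against (Light, Light): payoffs 6, 9, 7 → best response Light.
Mutual best responses: (None, None, None); (Light, Light, Light).

The pure Nash equilibria are (None, None, None); (Light, Light, Light).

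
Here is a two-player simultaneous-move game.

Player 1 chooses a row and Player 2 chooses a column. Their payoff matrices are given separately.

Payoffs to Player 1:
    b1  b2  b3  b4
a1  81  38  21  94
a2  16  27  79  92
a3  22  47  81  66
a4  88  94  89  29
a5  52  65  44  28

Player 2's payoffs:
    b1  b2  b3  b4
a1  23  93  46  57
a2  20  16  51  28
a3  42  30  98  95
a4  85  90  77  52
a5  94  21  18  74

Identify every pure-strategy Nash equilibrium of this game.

The unique pure-strategy Nash equilibrium is (a4, b2).

Player 1 against b1: payoffs 81, 16, 22, 88, 52 → best response a4.
Player 1 against b2: payoffs 38, 27, 47, 94, 65 → best response a4.
Player 1 against b3: payoffs 21, 79, 81, 89, 44 → best response a4.
Player 1 against b4: payoffs 94, 92, 66, 29, 28 → best response a1.
Player 2 against a1: payoffs 23, 93, 46, 57 → best response b2.
Player 2 against a2: payoffs 20, 16, 51, 28 → best response b3.
Player 2 against a3: payoffs 42, 30, 98, 95 → best response b3.
Player 2 against a4: payoffs 85, 90, 77, 52 → best response b2.
Player 2 against a5: payoffs 94, 21, 18, 74 → best response b1.
Mutual best responses: (a4, b2).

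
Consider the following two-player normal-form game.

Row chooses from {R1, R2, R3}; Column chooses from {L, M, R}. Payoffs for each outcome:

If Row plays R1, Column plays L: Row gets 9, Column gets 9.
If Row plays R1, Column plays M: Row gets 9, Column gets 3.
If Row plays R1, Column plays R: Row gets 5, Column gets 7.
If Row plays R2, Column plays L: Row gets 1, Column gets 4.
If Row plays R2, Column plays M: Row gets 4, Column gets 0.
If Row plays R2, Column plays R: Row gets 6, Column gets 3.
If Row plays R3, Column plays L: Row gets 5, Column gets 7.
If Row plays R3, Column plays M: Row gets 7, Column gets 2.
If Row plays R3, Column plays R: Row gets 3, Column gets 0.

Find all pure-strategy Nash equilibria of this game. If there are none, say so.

Row against L: payoffs 9, 1, 5 → best response R1.
Row against M: payoffs 9, 4, 7 → best response R1.
Row against R: payoffs 5, 6, 3 → best response R2.
Column against R1: payoffs 9, 3, 7 → best response L.
Column against R2: payoffs 4, 0, 3 → best response L.
Column against R3: payoffs 7, 2, 0 → best response L.
Mutual best responses: (R1, L).

Pure NE: (R1, L)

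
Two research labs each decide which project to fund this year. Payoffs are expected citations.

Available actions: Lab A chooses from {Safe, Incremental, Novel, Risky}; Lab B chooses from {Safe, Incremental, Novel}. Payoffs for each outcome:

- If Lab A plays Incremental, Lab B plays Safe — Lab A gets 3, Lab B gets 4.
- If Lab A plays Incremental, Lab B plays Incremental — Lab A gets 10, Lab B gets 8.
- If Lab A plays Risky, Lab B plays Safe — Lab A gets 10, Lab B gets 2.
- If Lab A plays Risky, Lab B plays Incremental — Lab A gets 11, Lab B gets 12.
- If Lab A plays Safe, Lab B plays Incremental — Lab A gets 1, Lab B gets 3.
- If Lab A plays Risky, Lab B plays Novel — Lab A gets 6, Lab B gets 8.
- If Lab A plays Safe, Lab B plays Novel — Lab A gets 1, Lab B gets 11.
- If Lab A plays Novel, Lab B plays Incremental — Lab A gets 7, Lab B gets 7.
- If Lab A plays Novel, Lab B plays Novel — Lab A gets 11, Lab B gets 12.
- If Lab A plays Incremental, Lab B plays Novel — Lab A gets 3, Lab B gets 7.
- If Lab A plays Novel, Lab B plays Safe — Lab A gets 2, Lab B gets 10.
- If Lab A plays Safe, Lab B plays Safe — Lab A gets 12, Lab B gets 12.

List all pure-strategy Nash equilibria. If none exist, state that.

Pure-strategy Nash equilibria: (Safe, Safe), (Novel, Novel), (Risky, Incremental)

(Safe, Safe): Lab A gets 12, best alternative 10; Lab B gets 12, best alternative 11. No profitable deviation — NE.
(Safe, Incremental): Lab A can switch to Incremental (1 → 10). Not NE.
(Safe, Novel): Lab A can switch to Incremental (1 → 3). Not NE.
(Incremental, Safe): Lab A can switch to Safe (3 → 12). Not NE.
(Incremental, Incremental): Lab A can switch to Risky (10 → 11). Not NE.
(Incremental, Novel): Lab A can switch to Novel (3 → 11). Not NE.
(Novel, Safe): Lab A can switch to Safe (2 → 12). Not NE.
(Novel, Incremental): Lab A can switch to Incremental (7 → 10). Not NE.
(Novel, Novel): Lab A gets 11, best alternative 6; Lab B gets 12, best alternative 10. No profitable deviation — NE.
(Risky, Safe): Lab A can switch to Safe (10 → 12). Not NE.
(Risky, Incremental): Lab A gets 11, best alternative 10; Lab B gets 12, best alternative 8. No profitable deviation — NE.
(Risky, Novel): Lab A can switch to Novel (6 → 11). Not NE.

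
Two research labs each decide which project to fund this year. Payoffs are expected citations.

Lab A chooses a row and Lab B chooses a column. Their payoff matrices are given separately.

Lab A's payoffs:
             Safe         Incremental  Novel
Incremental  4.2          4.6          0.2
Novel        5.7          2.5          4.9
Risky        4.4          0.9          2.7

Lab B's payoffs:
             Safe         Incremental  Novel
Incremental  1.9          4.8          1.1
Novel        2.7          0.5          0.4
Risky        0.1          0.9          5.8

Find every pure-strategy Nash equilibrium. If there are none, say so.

(Incremental, Safe): Lab A can switch to Novel (4.2 → 5.7). Not NE.
(Incremental, Incremental): Lab A gets 4.6, best alternative 2.5; Lab B gets 4.8, best alternative 1.9. No profitable deviation — NE.
(Incremental, Novel): Lab A can switch to Novel (0.2 → 4.9). Not NE.
(Novel, Safe): Lab A gets 5.7, best alternative 4.4; Lab B gets 2.7, best alternative 0.5. No profitable deviation — NE.
(Novel, Incremental): Lab A can switch to Incremental (2.5 → 4.6). Not NE.
(Novel, Novel): Lab B can switch to Safe (0.4 → 2.7). Not NE.
(Risky, Safe): Lab A can switch to Novel (4.4 → 5.7). Not NE.
(Risky, Incremental): Lab A can switch to Incremental (0.9 → 4.6). Not NE.
(Risky, Novel): Lab A can switch to Novel (2.7 → 4.9). Not NE.

The pure Nash equilibria are (Incremental, Incremental); (Novel, Safe).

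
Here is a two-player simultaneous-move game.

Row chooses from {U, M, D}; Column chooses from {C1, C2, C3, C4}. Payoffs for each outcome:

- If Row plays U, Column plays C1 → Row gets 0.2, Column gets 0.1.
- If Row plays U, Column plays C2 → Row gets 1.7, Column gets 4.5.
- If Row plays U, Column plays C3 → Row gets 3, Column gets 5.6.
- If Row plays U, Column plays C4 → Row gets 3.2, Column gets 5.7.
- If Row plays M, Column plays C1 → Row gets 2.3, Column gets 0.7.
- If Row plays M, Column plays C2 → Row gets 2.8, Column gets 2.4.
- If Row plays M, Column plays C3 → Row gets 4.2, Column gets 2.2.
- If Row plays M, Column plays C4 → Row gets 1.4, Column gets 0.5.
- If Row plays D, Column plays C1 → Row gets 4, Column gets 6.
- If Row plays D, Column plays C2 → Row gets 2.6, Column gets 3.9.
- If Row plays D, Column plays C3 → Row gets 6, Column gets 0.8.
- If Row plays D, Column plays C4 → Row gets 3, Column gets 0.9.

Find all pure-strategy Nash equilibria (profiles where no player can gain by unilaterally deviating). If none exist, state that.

For each strategy profile, look for a profitable unilateral deviation.
(U, C1): Row can switch to M (0.2 → 2.3). Not NE.
(U, C2): Row can switch to M (1.7 → 2.8). Not NE.
(U, C3): Row can switch to M (3 → 4.2). Not NE.
(U, C4): Row gets 3.2, best alternative 3; Column gets 5.7, best alternative 5.6. No profitable deviation — NE.
(M, C1): Row can switch to D (2.3 → 4). Not NE.
(M, C2): Row gets 2.8, best alternative 2.6; Column gets 2.4, best alternative 2.2. No profitable deviation — NE.
(M, C3): Row can switch to D (4.2 → 6). Not NE.
(M, C4): Row can switch to U (1.4 → 3.2). Not NE.
(D, C1): Row gets 4, best alternative 2.3; Column gets 6, best alternative 3.9. No profitable deviation — NE.
(The remaining 3 profiles each have a profitable deviation by the same check.)

The pure Nash equilibria are (U, C4) and (M, C2) and (D, C1).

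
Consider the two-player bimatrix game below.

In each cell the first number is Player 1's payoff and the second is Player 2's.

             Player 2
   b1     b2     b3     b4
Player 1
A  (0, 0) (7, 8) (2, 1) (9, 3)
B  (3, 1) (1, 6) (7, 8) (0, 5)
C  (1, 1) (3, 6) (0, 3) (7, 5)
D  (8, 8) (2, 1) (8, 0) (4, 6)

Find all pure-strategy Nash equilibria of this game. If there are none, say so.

Pure-strategy Nash equilibria: (A, b2); (D, b1)

For each strategy profile, look for a profitable unilateral deviation.
(A, b1): Player 1 can switch to B (0 → 3). Not NE.
(A, b2): Player 1 gets 7, best alternative 3; Player 2 gets 8, best alternative 3. No profitable deviation — NE.
(A, b3): Player 1 can switch to B (2 → 7). Not NE.
(A, b4): Player 2 can switch to b2 (3 → 8). Not NE.
(B, b1): Player 1 can switch to D (3 → 8). Not NE.
(B, b2): Player 1 can switch to A (1 → 7). Not NE.
(B, b3): Player 1 can switch to D (7 → 8). Not NE.
(B, b4): Player 1 can switch to A (0 → 9). Not NE.
(C, b1): Player 1 can switch to B (1 → 3). Not NE.
(C, b2): Player 1 can switch to A (3 → 7). Not NE.
(C, b3): Player 1 can switch to A (0 → 2). Not NE.
(D, b1): Player 1 gets 8, best alternative 3; Player 2 gets 8, best alternative 6. No profitable deviation — NE.
(The remaining 4 profiles each have a profitable deviation by the same check.)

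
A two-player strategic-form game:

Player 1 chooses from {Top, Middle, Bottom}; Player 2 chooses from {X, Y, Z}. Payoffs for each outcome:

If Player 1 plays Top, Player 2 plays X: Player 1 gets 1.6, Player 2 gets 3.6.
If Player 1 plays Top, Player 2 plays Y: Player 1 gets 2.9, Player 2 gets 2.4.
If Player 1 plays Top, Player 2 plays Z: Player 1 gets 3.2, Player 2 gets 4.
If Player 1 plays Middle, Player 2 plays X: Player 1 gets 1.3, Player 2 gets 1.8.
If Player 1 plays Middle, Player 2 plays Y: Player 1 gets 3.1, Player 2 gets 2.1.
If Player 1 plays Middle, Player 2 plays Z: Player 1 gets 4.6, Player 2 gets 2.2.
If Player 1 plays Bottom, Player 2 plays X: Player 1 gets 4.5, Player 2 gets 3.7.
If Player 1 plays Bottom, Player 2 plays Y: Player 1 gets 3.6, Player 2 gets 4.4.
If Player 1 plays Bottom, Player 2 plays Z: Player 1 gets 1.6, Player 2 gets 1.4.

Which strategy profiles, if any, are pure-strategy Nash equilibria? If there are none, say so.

Pure-strategy Nash equilibria: (Middle, Z); (Bottom, Y)

(Top, X): Player 1 can switch to Bottom (1.6 → 4.5). Not NE.
(Top, Y): Player 1 can switch to Middle (2.9 → 3.1). Not NE.
(Top, Z): Player 1 can switch to Middle (3.2 → 4.6). Not NE.
(Middle, X): Player 1 can switch to Top (1.3 → 1.6). Not NE.
(Middle, Y): Player 1 can switch to Bottom (3.1 → 3.6). Not NE.
(Middle, Z): Player 1 gets 4.6, best alternative 3.2; Player 2 gets 2.2, best alternative 2.1. No profitable deviation — NE.
(Bottom, X): Player 2 can switch to Y (3.7 → 4.4). Not NE.
(Bottom, Y): Player 1 gets 3.6, best alternative 3.1; Player 2 gets 4.4, best alternative 3.7. No profitable deviation — NE.
(Bottom, Z): Player 1 can switch to Top (1.6 → 3.2). Not NE.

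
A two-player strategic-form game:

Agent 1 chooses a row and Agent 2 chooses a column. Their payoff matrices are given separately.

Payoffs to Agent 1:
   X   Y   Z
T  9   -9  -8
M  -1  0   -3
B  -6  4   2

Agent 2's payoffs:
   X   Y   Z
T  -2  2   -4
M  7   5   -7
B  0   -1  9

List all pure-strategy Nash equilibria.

The unique pure-strategy Nash equilibrium is (B, Z).

Agent 1 against X: payoffs 9, -1, -6 → best response T.
Agent 1 against Y: payoffs -9, 0, 4 → best response B.
Agent 1 against Z: payoffs -8, -3, 2 → best response B.
Agent 2 against T: payoffs -2, 2, -4 → best response Y.
Agent 2 against M: payoffs 7, 5, -7 → best response X.
Agent 2 against B: payoffs 0, -1, 9 → best response Z.
Mutual best responses: (B, Z).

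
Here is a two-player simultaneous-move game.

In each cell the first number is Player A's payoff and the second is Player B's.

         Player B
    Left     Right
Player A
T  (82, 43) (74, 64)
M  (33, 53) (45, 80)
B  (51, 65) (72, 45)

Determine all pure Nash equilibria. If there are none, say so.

Player A against Left: payoffs 82, 33, 51 → best response T.
Player A against Right: payoffs 74, 45, 72 → best response T.
Player B against T: payoffs 43, 64 → best response Right.
Player B against M: payoffs 53, 80 → best response Right.
Player B against B: payoffs 65, 45 → best response Left.
Mutual best responses: (T, Right).

The unique pure-strategy Nash equilibrium is (T, Right).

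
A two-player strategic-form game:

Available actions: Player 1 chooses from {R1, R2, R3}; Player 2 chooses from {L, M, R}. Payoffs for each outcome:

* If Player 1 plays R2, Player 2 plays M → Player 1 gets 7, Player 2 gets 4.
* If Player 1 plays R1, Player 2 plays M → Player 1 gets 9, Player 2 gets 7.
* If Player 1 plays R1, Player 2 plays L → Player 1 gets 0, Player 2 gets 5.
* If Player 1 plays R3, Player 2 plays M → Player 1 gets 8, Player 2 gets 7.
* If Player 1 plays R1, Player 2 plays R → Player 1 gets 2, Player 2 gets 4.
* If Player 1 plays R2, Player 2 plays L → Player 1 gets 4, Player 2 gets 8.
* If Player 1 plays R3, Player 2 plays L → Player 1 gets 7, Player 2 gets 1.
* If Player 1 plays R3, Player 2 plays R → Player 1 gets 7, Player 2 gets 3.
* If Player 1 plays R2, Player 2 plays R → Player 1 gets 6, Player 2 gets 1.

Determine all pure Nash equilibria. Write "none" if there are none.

Pure NE: (R1, M)

Player 1 against L: payoffs 0, 4, 7 → best response R3.
Player 1 against M: payoffs 9, 7, 8 → best response R1.
Player 1 against R: payoffs 2, 6, 7 → best response R3.
Player 2 against R1: payoffs 5, 7, 4 → best response M.
Player 2 against R2: payoffs 8, 4, 1 → best response L.
Player 2 against R3: payoffs 1, 7, 3 → best response M.
Mutual best responses: (R1, M).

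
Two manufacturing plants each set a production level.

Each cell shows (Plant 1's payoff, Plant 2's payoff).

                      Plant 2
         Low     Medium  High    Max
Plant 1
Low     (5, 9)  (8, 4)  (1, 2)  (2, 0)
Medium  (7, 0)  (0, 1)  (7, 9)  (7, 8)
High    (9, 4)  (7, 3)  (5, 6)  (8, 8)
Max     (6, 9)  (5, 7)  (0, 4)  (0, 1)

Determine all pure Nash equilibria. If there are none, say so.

(Medium, High); (High, Max)

Mark each player's best response to every combination of opponents' strategies; a profile where every player is best-responding is a pure Nash equilibrium.
Plant 1 against Low: payoffs 5, 7, 9, 6 → best response High.
Plant 1 against Medium: payoffs 8, 0, 7, 5 → best response Low.
Plant 1 against High: payoffs 1, 7, 5, 0 → best response Medium.
Plant 1 against Max: payoffs 2, 7, 8, 0 → best response High.
Plant 2 against Low: payoffs 9, 4, 2, 0 → best response Low.
Plant 2 against Medium: payoffs 0, 1, 9, 8 → best response High.
Plant 2 against High: payoffs 4, 3, 6, 8 → best response Max.
Plant 2 against Max: payoffs 9, 7, 4, 1 → best response Low.
Mutual best responses: (Medium, High); (High, Max).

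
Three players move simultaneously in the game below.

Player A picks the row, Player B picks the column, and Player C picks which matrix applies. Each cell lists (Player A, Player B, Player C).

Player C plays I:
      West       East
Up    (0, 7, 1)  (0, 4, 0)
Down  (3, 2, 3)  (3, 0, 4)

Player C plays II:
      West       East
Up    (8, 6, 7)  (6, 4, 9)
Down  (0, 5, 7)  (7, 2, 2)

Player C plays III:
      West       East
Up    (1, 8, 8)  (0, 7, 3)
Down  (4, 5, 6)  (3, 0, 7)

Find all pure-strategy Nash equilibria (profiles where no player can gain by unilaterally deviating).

none

(Up, West, I): Player A can switch to Down (0 → 3). Not NE.
(Up, West, II): Player C can switch to III (7 → 8). Not NE.
(Up, West, III): Player A can switch to Down (1 → 4). Not NE.
(Up, East, I): Player A can switch to Down (0 → 3). Not NE.
(Up, East, II): Player A can switch to Down (6 → 7). Not NE.
(Up, East, III): Player A can switch to Down (0 → 3). Not NE.
(Down, West, I): Player C can switch to II (3 → 7). Not NE.
(Down, West, II): Player A can switch to Up (0 → 8). Not NE.
(Down, West, III): Player C can switch to II (6 → 7). Not NE.
(Down, East, I): Player B can switch to West (0 → 2). Not NE.
(Down, East, II): Player B can switch to West (2 → 5). Not NE.
(Down, East, III): Player B can switch to West (0 → 5). Not NE.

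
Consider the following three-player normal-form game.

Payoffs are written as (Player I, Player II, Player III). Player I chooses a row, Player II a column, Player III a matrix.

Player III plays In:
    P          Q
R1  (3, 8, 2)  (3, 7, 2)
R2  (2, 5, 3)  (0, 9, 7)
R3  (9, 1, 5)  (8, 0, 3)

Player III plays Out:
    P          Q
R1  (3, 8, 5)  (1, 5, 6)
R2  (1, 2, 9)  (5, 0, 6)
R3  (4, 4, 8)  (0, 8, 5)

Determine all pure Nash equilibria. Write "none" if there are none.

Player I against (P, In): payoffs 3, 2, 9 → best response R3.
Player I against (P, Out): payoffs 3, 1, 4 → best response R3.
Player I against (Q, In): payoffs 3, 0, 8 → best response R3.
Player I against (Q, Out): payoffs 1, 5, 0 → best response R2.
Player II against (R1, In): payoffs 8, 7 → best response P.
Player II against (R1, Out): payoffs 8, 5 → best response P.
Player II against (R2, In): payoffs 5, 9 → best response Q.
Player II against (R2, Out): payoffs 2, 0 → best response P.
Player II against (R3, In): payoffs 1, 0 → best response P.
Player II against (R3, Out): payoffs 4, 8 → best response Q.
Player III against (R1, P): payoffs 2, 5 → best response Out.
Player III against (R1, Q): payoffs 2, 6 → best response Out.
Player III against (R2, P): payoffs 3, 9 → best response Out.
Player III against (R2, Q): payoffs 7, 6 → best response In.
Player III against (R3, P): payoffs 5, 8 → best response Out.
Player III against (R3, Q): payoffs 3, 5 → best response Out.
No profile is a mutual best response for all players.

This game has no pure Nash equilibrium.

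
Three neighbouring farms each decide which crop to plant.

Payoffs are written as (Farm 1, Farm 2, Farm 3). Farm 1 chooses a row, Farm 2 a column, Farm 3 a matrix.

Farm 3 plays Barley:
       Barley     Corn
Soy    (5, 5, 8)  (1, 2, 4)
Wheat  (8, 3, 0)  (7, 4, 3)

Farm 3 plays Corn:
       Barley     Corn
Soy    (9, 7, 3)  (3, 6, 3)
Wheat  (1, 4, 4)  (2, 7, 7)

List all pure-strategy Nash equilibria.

Check each profile: it is a Nash equilibrium iff no player can strictly gain by switching unilaterally.
(Soy, Barley, Barley): Farm 1 can switch to Wheat (5 → 8). Not NE.
(Soy, Barley, Corn): Farm 3 can switch to Barley (3 → 8). Not NE.
(Soy, Corn, Barley): Farm 1 can switch to Wheat (1 → 7). Not NE.
(Soy, Corn, Corn): Farm 2 can switch to Barley (6 → 7). Not NE.
(Wheat, Barley, Barley): Farm 2 can switch to Corn (3 → 4). Not NE.
(Wheat, Barley, Corn): Farm 1 can switch to Soy (1 → 9). Not NE.
(The remaining 2 profiles each have a profitable deviation by the same check.)

No pure-strategy Nash equilibrium.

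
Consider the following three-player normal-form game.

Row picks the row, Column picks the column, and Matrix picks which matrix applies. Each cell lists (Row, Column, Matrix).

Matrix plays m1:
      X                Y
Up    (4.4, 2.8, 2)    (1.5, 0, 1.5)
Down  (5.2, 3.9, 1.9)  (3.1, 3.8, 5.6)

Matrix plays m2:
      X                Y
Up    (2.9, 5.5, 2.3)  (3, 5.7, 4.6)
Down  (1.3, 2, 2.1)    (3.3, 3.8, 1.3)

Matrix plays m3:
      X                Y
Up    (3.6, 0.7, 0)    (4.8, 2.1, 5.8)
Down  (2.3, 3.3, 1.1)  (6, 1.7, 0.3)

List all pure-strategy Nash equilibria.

(Up, X, m1): Row can switch to Down (4.4 → 5.2). Not NE.
(Up, X, m2): Column can switch to Y (5.5 → 5.7). Not NE.
(Up, X, m3): Column can switch to Y (0.7 → 2.1). Not NE.
(Up, Y, m1): Row can switch to Down (1.5 → 3.1). Not NE.
(Up, Y, m2): Row can switch to Down (3 → 3.3). Not NE.
(Up, Y, m3): Row can switch to Down (4.8 → 6). Not NE.
(Down, X, m1): Matrix can switch to m2 (1.9 → 2.1). Not NE.
(Down, X, m2): Row can switch to Up (1.3 → 2.9). Not NE.
(Down, X, m3): Row can switch to Up (2.3 → 3.6). Not NE.
(Down, Y, m1): Column can switch to X (3.8 → 3.9). Not NE.
(The remaining 2 profiles each have a profitable deviation by the same check.)

There is no pure-strategy Nash equilibrium.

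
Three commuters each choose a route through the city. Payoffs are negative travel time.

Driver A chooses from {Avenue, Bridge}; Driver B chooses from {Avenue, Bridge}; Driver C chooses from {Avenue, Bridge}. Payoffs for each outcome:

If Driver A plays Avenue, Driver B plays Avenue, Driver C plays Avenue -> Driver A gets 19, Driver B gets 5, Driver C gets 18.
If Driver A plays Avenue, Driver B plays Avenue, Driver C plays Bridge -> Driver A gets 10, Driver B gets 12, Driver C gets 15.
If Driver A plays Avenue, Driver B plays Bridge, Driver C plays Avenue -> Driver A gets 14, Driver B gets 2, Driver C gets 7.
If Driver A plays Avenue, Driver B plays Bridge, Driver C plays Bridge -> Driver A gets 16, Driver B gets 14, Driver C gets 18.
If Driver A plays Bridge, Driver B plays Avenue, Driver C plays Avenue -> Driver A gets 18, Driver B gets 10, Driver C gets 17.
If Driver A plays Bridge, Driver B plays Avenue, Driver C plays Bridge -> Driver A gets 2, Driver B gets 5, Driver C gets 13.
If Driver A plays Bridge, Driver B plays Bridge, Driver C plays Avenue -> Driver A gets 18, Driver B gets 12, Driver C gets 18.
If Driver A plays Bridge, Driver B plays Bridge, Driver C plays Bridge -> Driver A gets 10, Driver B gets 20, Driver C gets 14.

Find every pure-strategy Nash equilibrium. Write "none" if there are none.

Driver A against (Avenue, Avenue): payoffs 19, 18 → best response Avenue.
Driver A against (Avenue, Bridge): payoffs 10, 2 → best response Avenue.
Driver A against (Bridge, Avenue): payoffs 14, 18 → best response Bridge.
Driver A against (Bridge, Bridge): payoffs 16, 10 → best response Avenue.
Driver B against (Avenue, Avenue): payoffs 5, 2 → best response Avenue.
Driver B against (Avenue, Bridge): payoffs 12, 14 → best response Bridge.
Driver B against (Bridge, Avenue): payoffs 10, 12 → best response Bridge.
Driver B against (Bridge, Bridge): payoffs 5, 20 → best response Bridge.
Driver C against (Avenue, Avenue): payoffs 18, 15 → best response Avenue.
Driver C against (Avenue, Bridge): payoffs 7, 18 → best response Bridge.
Driver C against (Bridge, Avenue): payoffs 17, 13 → best response Avenue.
Driver C against (Bridge, Bridge): payoffs 18, 14 → best response Avenue.
Mutual best responses: (Avenue, Avenue, Avenue); (Avenue, Bridge, Bridge); (Bridge, Bridge, Avenue).

(Avenue, Avenue, Avenue), (Avenue, Bridge, Bridge), (Bridge, Bridge, Avenue)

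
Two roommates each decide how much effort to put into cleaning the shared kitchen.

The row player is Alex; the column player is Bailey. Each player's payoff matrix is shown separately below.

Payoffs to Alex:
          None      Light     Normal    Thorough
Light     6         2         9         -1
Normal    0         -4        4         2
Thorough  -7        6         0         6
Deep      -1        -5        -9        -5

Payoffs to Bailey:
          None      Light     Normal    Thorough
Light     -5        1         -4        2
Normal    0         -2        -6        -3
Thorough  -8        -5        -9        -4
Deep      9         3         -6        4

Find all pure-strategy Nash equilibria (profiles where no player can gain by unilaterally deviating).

The unique pure-strategy Nash equilibrium is (Thorough, Thorough).

Alex against None: payoffs 6, 0, -7, -1 → best response Light.
Alex against Light: payoffs 2, -4, 6, -5 → best response Thorough.
Alex against Normal: payoffs 9, 4, 0, -9 → best response Light.
Alex against Thorough: payoffs -1, 2, 6, -5 → best response Thorough.
Bailey against Light: payoffs -5, 1, -4, 2 → best response Thorough.
Bailey against Normal: payoffs 0, -2, -6, -3 → best response None.
Bailey against Thorough: payoffs -8, -5, -9, -4 → best response Thorough.
Bailey against Deep: payoffs 9, 3, -6, 4 → best response None.
Mutual best responses: (Thorough, Thorough).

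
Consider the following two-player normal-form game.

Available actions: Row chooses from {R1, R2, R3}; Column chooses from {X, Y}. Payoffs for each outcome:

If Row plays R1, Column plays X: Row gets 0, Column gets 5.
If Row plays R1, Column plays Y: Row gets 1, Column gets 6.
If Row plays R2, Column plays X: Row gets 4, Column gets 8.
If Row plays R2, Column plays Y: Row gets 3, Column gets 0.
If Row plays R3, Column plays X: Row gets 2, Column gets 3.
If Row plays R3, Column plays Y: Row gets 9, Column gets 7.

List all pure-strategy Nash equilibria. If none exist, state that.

Row against X: payoffs 0, 4, 2 → best response R2.
Row against Y: payoffs 1, 3, 9 → best response R3.
Column against R1: payoffs 5, 6 → best response Y.
Column against R2: payoffs 8, 0 → best response X.
Column against R3: payoffs 3, 7 → best response Y.
Mutual best responses: (R2, X); (R3, Y).

The pure Nash equilibria are (R2, X), (R3, Y).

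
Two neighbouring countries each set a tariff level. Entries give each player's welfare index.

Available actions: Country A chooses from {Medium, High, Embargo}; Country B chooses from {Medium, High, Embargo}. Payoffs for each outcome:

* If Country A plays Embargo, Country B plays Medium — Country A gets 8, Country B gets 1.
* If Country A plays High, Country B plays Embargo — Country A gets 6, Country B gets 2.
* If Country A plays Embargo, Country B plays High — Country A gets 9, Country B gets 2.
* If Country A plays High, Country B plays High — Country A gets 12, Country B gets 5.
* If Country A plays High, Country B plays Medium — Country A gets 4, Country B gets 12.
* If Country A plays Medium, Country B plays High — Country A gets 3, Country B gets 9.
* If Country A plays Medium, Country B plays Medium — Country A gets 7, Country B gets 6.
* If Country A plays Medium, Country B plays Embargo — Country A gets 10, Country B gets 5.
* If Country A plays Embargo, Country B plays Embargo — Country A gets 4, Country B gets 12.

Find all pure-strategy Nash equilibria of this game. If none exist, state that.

Mark each player's best response to every combination of opponents' strategies; a profile where every player is best-responding is a pure Nash equilibrium.
Country A against Medium: payoffs 7, 4, 8 → best response Embargo.
Country A against High: payoffs 3, 12, 9 → best response High.
Country A against Embargo: payoffs 10, 6, 4 → best response Medium.
Country B against Medium: payoffs 6, 9, 5 → best response High.
Country B against High: payoffs 12, 5, 2 → best response Medium.
Country B against Embargo: payoffs 1, 2, 12 → best response Embargo.
No profile is a mutual best response for all players.

No pure-strategy Nash equilibrium.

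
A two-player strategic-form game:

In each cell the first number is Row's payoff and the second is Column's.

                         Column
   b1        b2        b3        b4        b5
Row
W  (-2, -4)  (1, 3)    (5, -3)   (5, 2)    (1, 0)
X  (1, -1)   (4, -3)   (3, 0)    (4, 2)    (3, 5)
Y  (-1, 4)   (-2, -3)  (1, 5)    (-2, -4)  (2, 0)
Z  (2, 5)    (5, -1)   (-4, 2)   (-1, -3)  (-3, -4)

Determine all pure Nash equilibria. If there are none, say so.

Pure-strategy Nash equilibria: (X, b5), (Z, b1)

For each player, find the best response to each opponent profile; mutual best responses are the pure NE.
Row against b1: payoffs -2, 1, -1, 2 → best response Z.
Row against b2: payoffs 1, 4, -2, 5 → best response Z.
Row against b3: payoffs 5, 3, 1, -4 → best response W.
Row against b4: payoffs 5, 4, -2, -1 → best response W.
Row against b5: payoffs 1, 3, 2, -3 → best response X.
Column against W: payoffs -4, 3, -3, 2, 0 → best response b2.
Column against X: payoffs -1, -3, 0, 2, 5 → best response b5.
Column against Y: payoffs 4, -3, 5, -4, 0 → best response b3.
Column against Z: payoffs 5, -1, 2, -3, -4 → best response b1.
Mutual best responses: (X, b5); (Z, b1).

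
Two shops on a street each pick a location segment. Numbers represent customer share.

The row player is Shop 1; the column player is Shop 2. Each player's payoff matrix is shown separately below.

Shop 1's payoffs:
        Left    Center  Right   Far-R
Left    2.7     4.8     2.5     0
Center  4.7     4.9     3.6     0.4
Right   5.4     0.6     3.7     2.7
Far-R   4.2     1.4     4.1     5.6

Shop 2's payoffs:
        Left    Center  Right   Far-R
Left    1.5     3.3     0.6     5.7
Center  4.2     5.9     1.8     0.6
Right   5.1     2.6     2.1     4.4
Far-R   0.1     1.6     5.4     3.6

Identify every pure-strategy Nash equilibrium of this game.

For each player, find the best response to each opponent profile; mutual best responses are the pure NE.
Shop 1 against Left: payoffs 2.7, 4.7, 5.4, 4.2 → best response Right.
Shop 1 against Center: payoffs 4.8, 4.9, 0.6, 1.4 → best response Center.
Shop 1 against Right: payoffs 2.5, 3.6, 3.7, 4.1 → best response Far-R.
Shop 1 against Far-R: payoffs 0, 0.4, 2.7, 5.6 → best response Far-R.
Shop 2 against Left: payoffs 1.5, 3.3, 0.6, 5.7 → best response Far-R.
Shop 2 against Center: payoffs 4.2, 5.9, 1.8, 0.6 → best response Center.
Shop 2 against Right: payoffs 5.1, 2.6, 2.1, 4.4 → best response Left.
Shop 2 against Far-R: payoffs 0.1, 1.6, 5.4, 3.6 → best response Right.
Mutual best responses: (Center, Center); (Right, Left); (Far-R, Right).

(Center, Center), (Right, Left), (Far-R, Right)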